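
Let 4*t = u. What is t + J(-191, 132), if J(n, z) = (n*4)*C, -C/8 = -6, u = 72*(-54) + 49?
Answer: -150527/4 ≈ -37632.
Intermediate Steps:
u = -3839 (u = -3888 + 49 = -3839)
C = 48 (C = -8*(-6) = 48)
J(n, z) = 192*n (J(n, z) = (n*4)*48 = (4*n)*48 = 192*n)
t = -3839/4 (t = (1/4)*(-3839) = -3839/4 ≈ -959.75)
t + J(-191, 132) = -3839/4 + 192*(-191) = -3839/4 - 36672 = -150527/4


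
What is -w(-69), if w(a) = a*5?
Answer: 345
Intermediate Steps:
w(a) = 5*a
-w(-69) = -5*(-69) = -1*(-345) = 345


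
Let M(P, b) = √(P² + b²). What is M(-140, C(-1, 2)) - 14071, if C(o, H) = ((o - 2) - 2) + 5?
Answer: -13931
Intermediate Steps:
C(o, H) = 1 + o (C(o, H) = ((-2 + o) - 2) + 5 = (-4 + o) + 5 = 1 + o)
M(-140, C(-1, 2)) - 14071 = √((-140)² + (1 - 1)²) - 14071 = √(19600 + 0²) - 14071 = √(19600 + 0) - 14071 = √19600 - 14071 = 140 - 14071 = -13931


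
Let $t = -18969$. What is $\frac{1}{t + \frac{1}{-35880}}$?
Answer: $- \frac{35880}{680607721} \approx -5.2718 \cdot 10^{-5}$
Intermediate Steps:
$\frac{1}{t + \frac{1}{-35880}} = \frac{1}{-18969 + \frac{1}{-35880}} = \frac{1}{-18969 - \frac{1}{35880}} = \frac{1}{- \frac{680607721}{35880}} = - \frac{35880}{680607721}$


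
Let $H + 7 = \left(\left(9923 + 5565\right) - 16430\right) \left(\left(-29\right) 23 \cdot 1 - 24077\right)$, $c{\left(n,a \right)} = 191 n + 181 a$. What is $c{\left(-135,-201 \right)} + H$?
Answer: $23246675$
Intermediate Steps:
$c{\left(n,a \right)} = 181 a + 191 n$
$H = 23308841$ ($H = -7 + \left(\left(9923 + 5565\right) - 16430\right) \left(\left(-29\right) 23 \cdot 1 - 24077\right) = -7 + \left(15488 - 16430\right) \left(\left(-667\right) 1 - 24077\right) = -7 - 942 \left(-667 - 24077\right) = -7 - -23308848 = -7 + 23308848 = 23308841$)
$c{\left(-135,-201 \right)} + H = \left(181 \left(-201\right) + 191 \left(-135\right)\right) + 23308841 = \left(-36381 - 25785\right) + 23308841 = -62166 + 23308841 = 23246675$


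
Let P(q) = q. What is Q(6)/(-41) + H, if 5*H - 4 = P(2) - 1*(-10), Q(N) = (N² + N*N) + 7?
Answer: 261/205 ≈ 1.2732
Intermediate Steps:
Q(N) = 7 + 2*N² (Q(N) = (N² + N²) + 7 = 2*N² + 7 = 7 + 2*N²)
H = 16/5 (H = ⅘ + (2 - 1*(-10))/5 = ⅘ + (2 + 10)/5 = ⅘ + (⅕)*12 = ⅘ + 12/5 = 16/5 ≈ 3.2000)
Q(6)/(-41) + H = (7 + 2*6²)/(-41) + 16/5 = -(7 + 2*36)/41 + 16/5 = -(7 + 72)/41 + 16/5 = -1/41*79 + 16/5 = -79/41 + 16/5 = 261/205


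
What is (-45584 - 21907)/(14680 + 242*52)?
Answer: -22497/9088 ≈ -2.4755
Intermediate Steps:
(-45584 - 21907)/(14680 + 242*52) = -67491/(14680 + 12584) = -67491/27264 = -67491*1/27264 = -22497/9088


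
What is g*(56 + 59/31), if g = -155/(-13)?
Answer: 8975/13 ≈ 690.38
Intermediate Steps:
g = 155/13 (g = -155*(-1/13) = 155/13 ≈ 11.923)
g*(56 + 59/31) = 155*(56 + 59/31)/13 = (155/13)*(1795/31) = 8975/13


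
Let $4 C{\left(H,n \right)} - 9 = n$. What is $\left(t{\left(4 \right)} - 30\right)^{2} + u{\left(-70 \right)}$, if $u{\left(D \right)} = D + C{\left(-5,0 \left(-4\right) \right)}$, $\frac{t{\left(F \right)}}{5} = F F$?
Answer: $\frac{9729}{4} \approx 2432.3$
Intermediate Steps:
$C{\left(H,n \right)} = \frac{9}{4} + \frac{n}{4}$
$t{\left(F \right)} = 5 F^{2}$ ($t{\left(F \right)} = 5 F F = 5 F^{2}$)
$u{\left(D \right)} = \frac{9}{4} + D$ ($u{\left(D \right)} = D + \left(\frac{9}{4} + \frac{0 \left(-4\right)}{4}\right) = D + \left(\frac{9}{4} + \frac{1}{4} \cdot 0\right) = D + \left(\frac{9}{4} + 0\right) = D + \frac{9}{4} = \frac{9}{4} + D$)
$\left(t{\left(4 \right)} - 30\right)^{2} + u{\left(-70 \right)} = \left(5 \cdot 4^{2} - 30\right)^{2} + \left(\frac{9}{4} - 70\right) = \left(5 \cdot 16 - 30\right)^{2} - \frac{271}{4} = \left(80 - 30\right)^{2} - \frac{271}{4} = 50^{2} - \frac{271}{4} = 2500 - \frac{271}{4} = \frac{9729}{4}$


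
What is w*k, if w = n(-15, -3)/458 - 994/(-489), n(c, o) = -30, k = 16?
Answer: 3524656/111981 ≈ 31.475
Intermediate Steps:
w = 220291/111981 (w = -30/458 - 994/(-489) = -30*1/458 - 994*(-1/489) = -15/229 + 994/489 = 220291/111981 ≈ 1.9672)
w*k = (220291/111981)*16 = 3524656/111981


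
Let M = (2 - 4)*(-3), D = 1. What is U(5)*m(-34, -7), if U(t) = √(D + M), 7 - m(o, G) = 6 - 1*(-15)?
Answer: -14*√7 ≈ -37.041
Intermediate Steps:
M = 6 (M = -2*(-3) = 6)
m(o, G) = -14 (m(o, G) = 7 - (6 - 1*(-15)) = 7 - (6 + 15) = 7 - 1*21 = 7 - 21 = -14)
U(t) = √7 (U(t) = √(1 + 6) = √7)
U(5)*m(-34, -7) = √7*(-14) = -14*√7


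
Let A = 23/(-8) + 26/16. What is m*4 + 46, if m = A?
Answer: 41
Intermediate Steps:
A = -5/4 (A = 23*(-⅛) + 26*(1/16) = -23/8 + 13/8 = -5/4 ≈ -1.2500)
m = -5/4 ≈ -1.2500
m*4 + 46 = -5/4*4 + 46 = -5 + 46 = 41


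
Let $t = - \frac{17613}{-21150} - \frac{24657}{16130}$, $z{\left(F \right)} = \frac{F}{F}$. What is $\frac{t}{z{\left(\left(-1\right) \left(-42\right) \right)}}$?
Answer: $- \frac{1318877}{1895275} \approx -0.69588$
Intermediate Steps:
$z{\left(F \right)} = 1$
$t = - \frac{1318877}{1895275}$ ($t = \left(-17613\right) \left(- \frac{1}{21150}\right) - \frac{24657}{16130} = \frac{1957}{2350} - \frac{24657}{16130} = - \frac{1318877}{1895275} \approx -0.69588$)
$\frac{t}{z{\left(\left(-1\right) \left(-42\right) \right)}} = - \frac{1318877}{1895275 \cdot 1} = \left(- \frac{1318877}{1895275}\right) 1 = - \frac{1318877}{1895275}$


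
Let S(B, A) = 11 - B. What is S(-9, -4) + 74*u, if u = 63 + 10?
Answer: 5422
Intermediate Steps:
u = 73
S(-9, -4) + 74*u = (11 - 1*(-9)) + 74*73 = (11 + 9) + 5402 = 20 + 5402 = 5422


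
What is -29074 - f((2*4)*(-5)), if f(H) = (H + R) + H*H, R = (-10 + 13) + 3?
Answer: -30640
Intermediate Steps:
R = 6 (R = 3 + 3 = 6)
f(H) = 6 + H + H² (f(H) = (H + 6) + H*H = (6 + H) + H² = 6 + H + H²)
-29074 - f((2*4)*(-5)) = -29074 - (6 + (2*4)*(-5) + ((2*4)*(-5))²) = -29074 - (6 + 8*(-5) + (8*(-5))²) = -29074 - (6 - 40 + (-40)²) = -29074 - (6 - 40 + 1600) = -29074 - 1*1566 = -29074 - 1566 = -30640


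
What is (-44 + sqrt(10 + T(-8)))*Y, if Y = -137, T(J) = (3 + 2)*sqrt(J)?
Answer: 6028 - 137*sqrt(10 + 10*I*sqrt(2)) ≈ 5521.6 - 262.11*I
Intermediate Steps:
T(J) = 5*sqrt(J)
(-44 + sqrt(10 + T(-8)))*Y = (-44 + sqrt(10 + 5*sqrt(-8)))*(-137) = (-44 + sqrt(10 + 5*(2*I*sqrt(2))))*(-137) = (-44 + sqrt(10 + 10*I*sqrt(2)))*(-137) = 6028 - 137*sqrt(10 + 10*I*sqrt(2))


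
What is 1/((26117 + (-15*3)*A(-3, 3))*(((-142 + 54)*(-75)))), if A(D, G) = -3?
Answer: 1/173263200 ≈ 5.7716e-9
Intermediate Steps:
1/((26117 + (-15*3)*A(-3, 3))*(((-142 + 54)*(-75)))) = 1/((26117 - 15*3*(-3))*(((-142 + 54)*(-75)))) = 1/((26117 - 45*(-3))*((-88*(-75)))) = 1/((26117 + 135)*6600) = (1/6600)/26252 = (1/26252)*(1/6600) = 1/173263200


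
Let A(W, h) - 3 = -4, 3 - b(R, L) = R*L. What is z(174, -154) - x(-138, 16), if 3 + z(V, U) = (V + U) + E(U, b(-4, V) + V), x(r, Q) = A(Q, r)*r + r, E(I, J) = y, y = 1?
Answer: 18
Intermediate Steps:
b(R, L) = 3 - L*R (b(R, L) = 3 - R*L = 3 - L*R)
A(W, h) = -1 (A(W, h) = 3 - 4 = -1)
E(I, J) = 1
x(r, Q) = 0 (x(r, Q) = -r + r = 0)
z(V, U) = -2 + U + V (z(V, U) = -3 + ((V + U) + 1) = -3 + ((U + V) + 1) = -3 + (1 + U + V) = -2 + U + V)
z(174, -154) - x(-138, 16) = (-2 - 154 + 174) - 1*0 = 18 + 0 = 18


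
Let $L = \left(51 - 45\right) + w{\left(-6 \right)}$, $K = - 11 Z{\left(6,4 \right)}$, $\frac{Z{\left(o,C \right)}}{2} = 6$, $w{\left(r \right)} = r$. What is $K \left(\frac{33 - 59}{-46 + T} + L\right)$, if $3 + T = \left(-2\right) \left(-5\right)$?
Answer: $-88$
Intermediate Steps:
$Z{\left(o,C \right)} = 12$ ($Z{\left(o,C \right)} = 2 \cdot 6 = 12$)
$T = 7$ ($T = -3 - -10 = -3 + 10 = 7$)
$K = -132$ ($K = \left(-11\right) 12 = -132$)
$L = 0$ ($L = \left(51 - 45\right) - 6 = 6 - 6 = 0$)
$K \left(\frac{33 - 59}{-46 + T} + L\right) = - 132 \left(\frac{33 - 59}{-46 + 7} + 0\right) = - 132 \left(- \frac{26}{-39} + 0\right) = - 132 \left(\left(-26\right) \left(- \frac{1}{39}\right) + 0\right) = - 132 \left(\frac{2}{3} + 0\right) = \left(-132\right) \frac{2}{3} = -88$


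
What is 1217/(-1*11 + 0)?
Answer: -1217/11 ≈ -110.64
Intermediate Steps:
1217/(-1*11 + 0) = 1217/(-11 + 0) = 1217/(-11) = 1217*(-1/11) = -1217/11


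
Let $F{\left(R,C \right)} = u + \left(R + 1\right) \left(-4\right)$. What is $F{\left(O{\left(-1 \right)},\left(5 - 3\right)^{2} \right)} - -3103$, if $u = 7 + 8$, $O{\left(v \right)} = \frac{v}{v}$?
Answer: $3110$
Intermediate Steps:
$O{\left(v \right)} = 1$
$u = 15$
$F{\left(R,C \right)} = 11 - 4 R$ ($F{\left(R,C \right)} = 15 + \left(R + 1\right) \left(-4\right) = 15 + \left(1 + R\right) \left(-4\right) = 15 - \left(4 + 4 R\right) = 11 - 4 R$)
$F{\left(O{\left(-1 \right)},\left(5 - 3\right)^{2} \right)} - -3103 = \left(11 - 4\right) - -3103 = \left(11 - 4\right) + 3103 = 7 + 3103 = 3110$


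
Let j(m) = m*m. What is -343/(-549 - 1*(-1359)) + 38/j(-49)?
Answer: -792763/1944810 ≈ -0.40763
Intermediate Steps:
j(m) = m²
-343/(-549 - 1*(-1359)) + 38/j(-49) = -343/(-549 - 1*(-1359)) + 38/((-49)²) = -343/(-549 + 1359) + 38/2401 = -343/810 + 38*(1/2401) = -343*1/810 + 38/2401 = -343/810 + 38/2401 = -792763/1944810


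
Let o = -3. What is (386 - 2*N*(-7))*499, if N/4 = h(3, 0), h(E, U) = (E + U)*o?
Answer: -58882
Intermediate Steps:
h(E, U) = -3*E - 3*U (h(E, U) = (E + U)*(-3) = -3*E - 3*U)
N = -36 (N = 4*(-3*3 - 3*0) = 4*(-9 + 0) = 4*(-9) = -36)
(386 - 2*N*(-7))*499 = (386 - 2*(-36)*(-7))*499 = (386 + 72*(-7))*499 = (386 - 504)*499 = -118*499 = -58882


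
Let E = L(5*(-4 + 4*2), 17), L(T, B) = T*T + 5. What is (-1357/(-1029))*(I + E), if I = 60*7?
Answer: 373175/343 ≈ 1088.0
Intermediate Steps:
L(T, B) = 5 + T**2 (L(T, B) = T**2 + 5 = 5 + T**2)
E = 405 (E = 5 + (5*(-4 + 4*2))**2 = 5 + (5*(-4 + 8))**2 = 5 + (5*4)**2 = 5 + 20**2 = 5 + 400 = 405)
I = 420
(-1357/(-1029))*(I + E) = (-1357/(-1029))*(420 + 405) = -1357*(-1/1029)*825 = (1357/1029)*825 = 373175/343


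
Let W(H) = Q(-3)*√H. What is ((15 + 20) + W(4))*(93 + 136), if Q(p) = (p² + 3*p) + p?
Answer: 6641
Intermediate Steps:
Q(p) = p² + 4*p
W(H) = -3*√H (W(H) = (-3*(4 - 3))*√H = (-3*1)*√H = -3*√H)
((15 + 20) + W(4))*(93 + 136) = ((15 + 20) - 3*√4)*(93 + 136) = (35 - 3*2)*229 = (35 - 6)*229 = 29*229 = 6641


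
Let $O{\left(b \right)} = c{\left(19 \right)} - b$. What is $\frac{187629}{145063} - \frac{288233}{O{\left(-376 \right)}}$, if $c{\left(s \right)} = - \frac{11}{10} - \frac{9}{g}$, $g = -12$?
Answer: $- \frac{75893565173}{99078029} \approx -766.0$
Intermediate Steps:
$c{\left(s \right)} = - \frac{7}{20}$ ($c{\left(s \right)} = - \frac{11}{10} - \frac{9}{-12} = \left(-11\right) \frac{1}{10} - - \frac{3}{4} = - \frac{11}{10} + \frac{3}{4} = - \frac{7}{20}$)
$O{\left(b \right)} = - \frac{7}{20} - b$
$\frac{187629}{145063} - \frac{288233}{O{\left(-376 \right)}} = \frac{187629}{145063} - \frac{288233}{- \frac{7}{20} - -376} = 187629 \cdot \frac{1}{145063} - \frac{288233}{- \frac{7}{20} + 376} = \frac{187629}{145063} - \frac{288233}{\frac{7513}{20}} = \frac{187629}{145063} - \frac{524060}{683} = - \frac{75893565173}{99078029}$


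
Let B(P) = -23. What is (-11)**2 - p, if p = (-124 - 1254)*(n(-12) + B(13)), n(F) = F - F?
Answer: -31573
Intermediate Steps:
n(F) = 0
p = 31694 (p = (-124 - 1254)*(0 - 23) = -1378*(-23) = 31694)
(-11)**2 - p = (-11)**2 - 1*31694 = 121 - 31694 = -31573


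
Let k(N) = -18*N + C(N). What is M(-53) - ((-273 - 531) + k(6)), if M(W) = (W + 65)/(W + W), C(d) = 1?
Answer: 48277/53 ≈ 910.89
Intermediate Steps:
k(N) = 1 - 18*N (k(N) = -18*N + 1 = 1 - 18*N)
M(W) = (65 + W)/(2*W) (M(W) = (65 + W)/((2*W)) = (65 + W)*(1/(2*W)) = (65 + W)/(2*W))
M(-53) - ((-273 - 531) + k(6)) = (½)*(65 - 53)/(-53) - ((-273 - 531) + (1 - 18*6)) = (½)*(-1/53)*12 - (-804 + (1 - 108)) = -6/53 - (-804 - 107) = -6/53 - 1*(-911) = -6/53 + 911 = 48277/53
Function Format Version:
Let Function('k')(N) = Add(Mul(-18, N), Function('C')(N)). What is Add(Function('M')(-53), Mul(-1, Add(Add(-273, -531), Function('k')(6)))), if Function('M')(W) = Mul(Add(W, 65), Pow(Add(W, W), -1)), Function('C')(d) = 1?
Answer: Rational(48277, 53) ≈ 910.89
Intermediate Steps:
Function('k')(N) = Add(1, Mul(-18, N)) (Function('k')(N) = Add(Mul(-18, N), 1) = Add(1, Mul(-18, N)))
Function('M')(W) = Mul(Rational(1, 2), Pow(W, -1), Add(65, W)) (Function('M')(W) = Mul(Add(65, W), Pow(Mul(2, W), -1)) = Mul(Add(65, W), Mul(Rational(1, 2), Pow(W, -1))) = Mul(Rational(1, 2), Pow(W, -1), Add(65, W)))
Add(Function('M')(-53), Mul(-1, Add(Add(-273, -531), Function('k')(6)))) = Add(Mul(Rational(1, 2), Pow(-53, -1), Add(65, -53)), Mul(-1, Add(Add(-273, -531), Add(1, Mul(-18, 6))))) = Add(Mul(Rational(1, 2), Rational(-1, 53), 12), Mul(-1, Add(-804, Add(1, -108)))) = Add(Rational(-6, 53), Mul(-1, Add(-804, -107))) = Add(Rational(-6, 53), Mul(-1, -911)) = Add(Rational(-6, 53), 911) = Rational(48277, 53)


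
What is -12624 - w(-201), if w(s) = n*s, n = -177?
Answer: -48201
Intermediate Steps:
w(s) = -177*s
-12624 - w(-201) = -12624 - (-177)*(-201) = -12624 - 1*35577 = -12624 - 35577 = -48201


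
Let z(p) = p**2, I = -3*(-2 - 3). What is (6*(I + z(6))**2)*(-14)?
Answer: -218484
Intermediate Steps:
I = 15 (I = -3*(-5) = 15)
(6*(I + z(6))**2)*(-14) = (6*(15 + 6**2)**2)*(-14) = (6*(15 + 36)**2)*(-14) = (6*51**2)*(-14) = (6*2601)*(-14) = 15606*(-14) = -218484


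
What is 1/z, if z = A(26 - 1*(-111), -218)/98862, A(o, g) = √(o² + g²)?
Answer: 98862*√66293/66293 ≈ 383.97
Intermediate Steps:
A(o, g) = √(g² + o²)
z = √66293/98862 (z = √((-218)² + (26 - 1*(-111))²)/98862 = √(47524 + (26 + 111)²)*(1/98862) = √(47524 + 137²)*(1/98862) = √(47524 + 18769)*(1/98862) = √66293*(1/98862) = √66293/98862 ≈ 0.0026044)
1/z = 1/(√66293/98862) = 98862*√66293/66293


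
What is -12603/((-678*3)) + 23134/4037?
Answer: 32644289/2737086 ≈ 11.927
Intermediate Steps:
-12603/((-678*3)) + 23134/4037 = -12603/(-2034) + 23134*(1/4037) = -12603*(-1/2034) + 23134/4037 = 4201/678 + 23134/4037 = 32644289/2737086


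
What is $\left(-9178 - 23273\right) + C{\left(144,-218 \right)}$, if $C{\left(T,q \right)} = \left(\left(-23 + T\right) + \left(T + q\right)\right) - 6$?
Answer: $-32410$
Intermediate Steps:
$C{\left(T,q \right)} = -29 + q + 2 T$ ($C{\left(T,q \right)} = \left(-23 + q + 2 T\right) - 6 = -29 + q + 2 T$)
$\left(-9178 - 23273\right) + C{\left(144,-218 \right)} = \left(-9178 - 23273\right) - -41 = -32451 - -41 = -32451 + 41 = -32410$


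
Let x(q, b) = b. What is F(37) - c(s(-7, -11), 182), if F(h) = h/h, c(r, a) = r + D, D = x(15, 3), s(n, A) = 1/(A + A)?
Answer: -43/22 ≈ -1.9545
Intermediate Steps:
s(n, A) = 1/(2*A)
D = 3
c(r, a) = 3 + r (c(r, a) = r + 3 = 3 + r)
F(h) = 1
F(37) - c(s(-7, -11), 182) = 1 - (3 + (½)/(-11)) = 1 - (3 + (½)*(-1/11)) = 1 - (3 - 1/22) = 1 - 1*65/22 = 1 - 65/22 = -43/22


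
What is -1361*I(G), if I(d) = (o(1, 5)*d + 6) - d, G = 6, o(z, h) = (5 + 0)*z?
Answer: -40830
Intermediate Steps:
o(z, h) = 5*z
I(d) = 6 + 4*d (I(d) = ((5*1)*d + 6) - d = (5*d + 6) - d = (6 + 5*d) - d = 6 + 4*d)
-1361*I(G) = -1361*(6 + 4*6) = -1361*(6 + 24) = -1361*30 = -40830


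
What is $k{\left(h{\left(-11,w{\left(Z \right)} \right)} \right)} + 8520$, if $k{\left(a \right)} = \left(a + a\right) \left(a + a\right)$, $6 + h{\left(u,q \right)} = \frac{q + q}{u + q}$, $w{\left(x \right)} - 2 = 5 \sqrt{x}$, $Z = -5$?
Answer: $\frac{8 \left(- 23089 i + 48505 \sqrt{5}\right)}{- 22 i + 45 \sqrt{5}} \approx 8612.8 + 47.39 i$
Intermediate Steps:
$w{\left(x \right)} = 2 + 5 \sqrt{x}$
$h{\left(u,q \right)} = -6 + \frac{2 q}{q + u}$ ($h{\left(u,q \right)} = -6 + \frac{q + q}{u + q} = -6 + \frac{2 q}{q + u}$)
$k{\left(a \right)} = 4 a^{2}$ ($k{\left(a \right)} = 2 a 2 a = 4 a^{2}$)
$k{\left(h{\left(-11,w{\left(Z \right)} \right)} \right)} + 8520 = 4 \left(\frac{2 \left(\left(-3\right) \left(-11\right) - 2 \left(2 + 5 \sqrt{-5}\right)\right)}{\left(2 + 5 \sqrt{-5}\right) - 11}\right)^{2} + 8520 = 4 \left(\frac{2 \left(33 - 2 \left(2 + 5 i \sqrt{5}\right)\right)}{\left(2 + 5 i \sqrt{5}\right) - 11}\right)^{2} + 8520 = 4 \left(\frac{2 \left(33 - \left(4 + 10 i \sqrt{5}\right)\right)}{-9 + 5 i \sqrt{5}}\right)^{2} + 8520 = 4 \left(\frac{2 \left(29 - 10 i \sqrt{5}\right)}{-9 + 5 i \sqrt{5}}\right)^{2} + 8520 = 4 \frac{4 \left(29 - 10 i \sqrt{5}\right)^{2}}{\left(-9 + 5 i \sqrt{5}\right)^{2}} + 8520 = \frac{16 \left(29 - 10 i \sqrt{5}\right)^{2}}{\left(-9 + 5 i \sqrt{5}\right)^{2}} + 8520 = 8520 + \frac{16 \left(29 - 10 i \sqrt{5}\right)^{2}}{\left(-9 + 5 i \sqrt{5}\right)^{2}}$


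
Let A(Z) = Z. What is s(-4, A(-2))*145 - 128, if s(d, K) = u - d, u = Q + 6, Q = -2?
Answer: 1032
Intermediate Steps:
u = 4 (u = -2 + 6 = 4)
s(d, K) = 4 - d
s(-4, A(-2))*145 - 128 = (4 - 1*(-4))*145 - 128 = (4 + 4)*145 - 128 = 8*145 - 128 = 1160 - 128 = 1032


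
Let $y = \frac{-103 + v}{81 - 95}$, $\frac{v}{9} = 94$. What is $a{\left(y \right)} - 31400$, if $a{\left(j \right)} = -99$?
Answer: $-31499$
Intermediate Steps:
$v = 846$ ($v = 9 \cdot 94 = 846$)
$y = - \frac{743}{14}$ ($y = \frac{-103 + 846}{81 - 95} = \frac{743}{-14} = 743 \left(- \frac{1}{14}\right) = - \frac{743}{14} \approx -53.071$)
$a{\left(y \right)} - 31400 = -99 - 31400 = -31499$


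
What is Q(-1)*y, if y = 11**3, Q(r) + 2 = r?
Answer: -3993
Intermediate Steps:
Q(r) = -2 + r
y = 1331
Q(-1)*y = (-2 - 1)*1331 = -3*1331 = -3993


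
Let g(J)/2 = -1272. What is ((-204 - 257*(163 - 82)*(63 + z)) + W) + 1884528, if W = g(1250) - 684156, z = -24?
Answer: 385761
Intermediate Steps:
g(J) = -2544 (g(J) = 2*(-1272) = -2544)
W = -686700 (W = -2544 - 684156 = -686700)
((-204 - 257*(163 - 82)*(63 + z)) + W) + 1884528 = ((-204 - 257*(163 - 82)*(63 - 24)) - 686700) + 1884528 = ((-204 - 20817*39) - 686700) + 1884528 = ((-204 - 257*3159) - 686700) + 1884528 = ((-204 - 811863) - 686700) + 1884528 = (-812067 - 686700) + 1884528 = -1498767 + 1884528 = 385761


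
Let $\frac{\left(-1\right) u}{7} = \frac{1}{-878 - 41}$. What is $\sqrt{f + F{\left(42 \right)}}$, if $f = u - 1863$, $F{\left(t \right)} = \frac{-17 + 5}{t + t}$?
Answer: $\frac{i \sqrt{77103036717}}{6433} \approx 43.164 i$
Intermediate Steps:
$u = \frac{7}{919}$ ($u = - \frac{7}{-878 - 41} = - \frac{7}{-919} = \left(-7\right) \left(- \frac{1}{919}\right) = \frac{7}{919} \approx 0.007617$)
$F{\left(t \right)} = - \frac{6}{t}$ ($F{\left(t \right)} = - \frac{12}{2 t} = - 12 \frac{1}{2 t} = - \frac{6}{t}$)
$f = - \frac{1712090}{919}$ ($f = \frac{7}{919} - 1863 = - \frac{1712090}{919} \approx -1863.0$)
$\sqrt{f + F{\left(42 \right)}} = \sqrt{- \frac{1712090}{919} - \frac{6}{42}} = \sqrt{- \frac{1712090}{919} - \frac{1}{7}} = \sqrt{- \frac{11985549}{6433}} = \frac{i \sqrt{77103036717}}{6433}$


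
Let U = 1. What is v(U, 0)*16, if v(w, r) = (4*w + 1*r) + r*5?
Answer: 64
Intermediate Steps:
v(w, r) = 4*w + 6*r (v(w, r) = (4*w + r) + 5*r = (r + 4*w) + 5*r = 4*w + 6*r)
v(U, 0)*16 = (4*1 + 6*0)*16 = (4 + 0)*16 = 4*16 = 64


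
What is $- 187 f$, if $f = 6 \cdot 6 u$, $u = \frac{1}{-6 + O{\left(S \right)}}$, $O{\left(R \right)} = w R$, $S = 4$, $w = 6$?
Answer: $-374$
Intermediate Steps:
$O{\left(R \right)} = 6 R$
$u = \frac{1}{18}$ ($u = \frac{1}{-6 + 6 \cdot 4} = \frac{1}{-6 + 24} = \frac{1}{18} \approx 0.055556$)
$f = 2$ ($f = 6 \cdot 6 \cdot \frac{1}{18} = 36 \cdot \frac{1}{18} = 2$)
$- 187 f = \left(-187\right) 2 = -374$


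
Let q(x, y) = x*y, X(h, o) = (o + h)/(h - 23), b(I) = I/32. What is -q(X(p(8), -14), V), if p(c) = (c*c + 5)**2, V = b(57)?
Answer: -270579/151616 ≈ -1.7846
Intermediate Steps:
b(I) = I/32 (b(I) = I*(1/32) = I/32)
V = 57/32 (V = (1/32)*57 = 57/32 ≈ 1.7813)
p(c) = (5 + c**2)**2 (p(c) = (c**2 + 5)**2 = (5 + c**2)**2)
X(h, o) = (h + o)/(-23 + h)
-q(X(p(8), -14), V) = -((5 + 8**2)**2 - 14)/(-23 + (5 + 8**2)**2)*57/32 = -((5 + 64)**2 - 14)/(-23 + (5 + 64)**2)*57/32 = -(69**2 - 14)/(-23 + 69**2)*57/32 = -(4761 - 14)/(-23 + 4761)*57/32 = -4747/4738*57/32 = -(1/4738)*4747*57/32 = -4747*57/(4738*32) = -1*270579/151616 = -270579/151616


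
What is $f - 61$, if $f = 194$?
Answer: $133$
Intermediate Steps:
$f - 61 = 194 - 61 = 133$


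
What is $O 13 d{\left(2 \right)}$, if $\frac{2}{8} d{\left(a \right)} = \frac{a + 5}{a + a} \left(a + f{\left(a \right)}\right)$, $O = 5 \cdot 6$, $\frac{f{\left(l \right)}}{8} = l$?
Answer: $49140$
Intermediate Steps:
$f{\left(l \right)} = 8 l$
$O = 30$
$d{\left(a \right)} = 90 + 18 a$ ($d{\left(a \right)} = 4 \frac{a + 5}{a + a} \left(a + 8 a\right) = 4 \frac{5 + a}{2 a} 9 a = 4 \left(\frac{45}{2} + \frac{9 a}{2}\right) = 90 + 18 a$)
$O 13 d{\left(2 \right)} = 30 \cdot 13 \left(90 + 18 \cdot 2\right) = 390 \left(90 + 36\right) = 390 \cdot 126 = 49140$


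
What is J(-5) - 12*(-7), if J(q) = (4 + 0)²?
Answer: 100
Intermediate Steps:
J(q) = 16 (J(q) = 4² = 16)
J(-5) - 12*(-7) = 16 - 12*(-7) = 16 + 84 = 100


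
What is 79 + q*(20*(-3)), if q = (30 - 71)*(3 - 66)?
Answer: -154901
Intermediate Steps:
q = 2583 (q = -41*(-63) = 2583)
79 + q*(20*(-3)) = 79 + 2583*(20*(-3)) = 79 + 2583*(-60) = 79 - 154980 = -154901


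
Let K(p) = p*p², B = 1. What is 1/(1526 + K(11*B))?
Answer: 1/2857 ≈ 0.00035002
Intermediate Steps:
K(p) = p³
1/(1526 + K(11*B)) = 1/(1526 + (11*1)³) = 1/(1526 + 11³) = 1/(1526 + 1331) = 1/2857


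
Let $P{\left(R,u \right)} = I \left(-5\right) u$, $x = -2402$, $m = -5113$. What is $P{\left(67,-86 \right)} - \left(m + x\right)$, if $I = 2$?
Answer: $8375$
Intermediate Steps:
$P{\left(R,u \right)} = - 10 u$ ($P{\left(R,u \right)} = 2 \left(-5\right) u = - 10 u$)
$P{\left(67,-86 \right)} - \left(m + x\right) = \left(-10\right) \left(-86\right) - \left(-5113 - 2402\right) = 860 - -7515 = 860 + 7515 = 8375$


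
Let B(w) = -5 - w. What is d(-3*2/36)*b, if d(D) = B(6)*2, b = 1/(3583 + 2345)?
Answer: -11/2964 ≈ -0.0037112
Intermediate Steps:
b = 1/5928 ≈ 0.00016869
d(D) = -22 (d(D) = (-5 - 1*6)*2 = (-5 - 6)*2 = -11*2 = -22)
d(-3*2/36)*b = -22*1/5928 = -11/2964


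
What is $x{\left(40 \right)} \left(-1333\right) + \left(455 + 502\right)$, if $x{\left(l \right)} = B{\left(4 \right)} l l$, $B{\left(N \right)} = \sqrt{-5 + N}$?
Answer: $957 - 2132800 i \approx 957.0 - 2.1328 \cdot 10^{6} i$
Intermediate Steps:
$x{\left(l \right)} = i l^{2}$ ($x{\left(l \right)} = \sqrt{-5 + 4} l l = \sqrt{-1} l l = i l l = i l^{2}$)
$x{\left(40 \right)} \left(-1333\right) + \left(455 + 502\right) = i 40^{2} \left(-1333\right) + \left(455 + 502\right) = i 1600 \left(-1333\right) + 957 = 1600 i \left(-1333\right) + 957 = - 2132800 i + 957 = 957 - 2132800 i$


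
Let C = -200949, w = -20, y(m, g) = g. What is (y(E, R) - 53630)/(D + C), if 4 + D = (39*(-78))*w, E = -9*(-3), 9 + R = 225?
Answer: 53414/140113 ≈ 0.38122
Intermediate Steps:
R = 216 (R = -9 + 225 = 216)
E = 27
D = 60836 (D = -4 + (39*(-78))*(-20) = -4 - 3042*(-20) = -4 + 60840 = 60836)
(y(E, R) - 53630)/(D + C) = (216 - 53630)/(60836 - 200949) = -53414/(-140113) = -53414*(-1/140113) = 53414/140113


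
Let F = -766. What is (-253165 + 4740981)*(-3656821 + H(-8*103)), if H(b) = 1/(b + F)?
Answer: -13046856137628028/795 ≈ -1.6411e+13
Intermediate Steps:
H(b) = 1/(-766 + b) (H(b) = 1/(b - 766) = 1/(-766 + b))
(-253165 + 4740981)*(-3656821 + H(-8*103)) = (-253165 + 4740981)*(-3656821 + 1/(-766 - 8*103)) = 4487816*(-3656821 + 1/(-766 - 824)) = 4487816*(-3656821 + 1/(-1590)) = 4487816*(-3656821 - 1/1590) = 4487816*(-5814345391/1590) = -13046856137628028/795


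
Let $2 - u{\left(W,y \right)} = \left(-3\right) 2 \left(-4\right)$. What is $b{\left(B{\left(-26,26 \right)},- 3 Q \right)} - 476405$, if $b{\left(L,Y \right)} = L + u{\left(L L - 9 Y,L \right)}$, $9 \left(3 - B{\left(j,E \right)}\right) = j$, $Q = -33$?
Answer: $- \frac{4287790}{9} \approx -4.7642 \cdot 10^{5}$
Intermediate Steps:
$u{\left(W,y \right)} = -22$ ($u{\left(W,y \right)} = 2 - \left(-3\right) 2 \left(-4\right) = 2 - \left(-6\right) \left(-4\right) = 2 - 24 = -22$)
$B{\left(j,E \right)} = 3 - \frac{j}{9}$
$b{\left(L,Y \right)} = -22 + L$ ($b{\left(L,Y \right)} = L - 22 = -22 + L$)
$b{\left(B{\left(-26,26 \right)},- 3 Q \right)} - 476405 = \left(-22 + \left(3 - - \frac{26}{9}\right)\right) - 476405 = \left(-22 + \left(3 + \frac{26}{9}\right)\right) - 476405 = \left(-22 + \frac{53}{9}\right) - 476405 = - \frac{145}{9} - 476405 = - \frac{4287790}{9}$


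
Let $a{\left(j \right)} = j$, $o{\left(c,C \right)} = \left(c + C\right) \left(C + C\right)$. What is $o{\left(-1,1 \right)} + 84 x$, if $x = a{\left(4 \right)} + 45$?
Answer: $4116$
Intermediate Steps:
$o{\left(c,C \right)} = 2 C \left(C + c\right)$ ($o{\left(c,C \right)} = \left(C + c\right) 2 C = 2 C \left(C + c\right)$)
$x = 49$ ($x = 4 + 45 = 49$)
$o{\left(-1,1 \right)} + 84 x = 2 \cdot 1 \left(1 - 1\right) + 84 \cdot 49 = 2 \cdot 1 \cdot 0 + 4116 = 0 + 4116 = 4116$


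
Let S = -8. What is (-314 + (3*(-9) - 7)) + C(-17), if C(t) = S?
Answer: -356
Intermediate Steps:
C(t) = -8
(-314 + (3*(-9) - 7)) + C(-17) = (-314 + (3*(-9) - 7)) - 8 = (-314 + (-27 - 7)) - 8 = (-314 - 34) - 8 = -348 - 8 = -356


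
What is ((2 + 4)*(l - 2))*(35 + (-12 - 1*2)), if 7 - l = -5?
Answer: 1260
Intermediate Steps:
l = 12 (l = 7 - 1*(-5) = 7 + 5 = 12)
((2 + 4)*(l - 2))*(35 + (-12 - 1*2)) = ((2 + 4)*(12 - 2))*(35 + (-12 - 1*2)) = (6*10)*(35 + (-12 - 2)) = 60*(35 - 14) = 60*21 = 1260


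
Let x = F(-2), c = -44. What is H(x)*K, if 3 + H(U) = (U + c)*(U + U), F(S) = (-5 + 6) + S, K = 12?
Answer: 1044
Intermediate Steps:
F(S) = 1 + S
x = -1 (x = 1 - 2 = -1)
H(U) = -3 + 2*U*(-44 + U) (H(U) = -3 + (U - 44)*(U + U) = -3 + (-44 + U)*(2*U) = -3 + 2*U*(-44 + U))
H(x)*K = (-3 - 88*(-1) + 2*(-1)²)*12 = (-3 + 88 + 2*1)*12 = (-3 + 88 + 2)*12 = 87*12 = 1044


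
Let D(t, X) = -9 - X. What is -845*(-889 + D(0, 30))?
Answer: 784160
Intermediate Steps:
-845*(-889 + D(0, 30)) = -845*(-889 + (-9 - 1*30)) = -845*(-889 + (-9 - 30)) = -845*(-889 - 39) = -845*(-928) = 784160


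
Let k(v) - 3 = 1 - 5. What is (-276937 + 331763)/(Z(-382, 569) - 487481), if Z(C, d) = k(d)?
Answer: -27413/243741 ≈ -0.11247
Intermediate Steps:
k(v) = -1 (k(v) = 3 + (1 - 5) = 3 - 4 = -1)
Z(C, d) = -1
(-276937 + 331763)/(Z(-382, 569) - 487481) = (-276937 + 331763)/(-1 - 487481) = 54826/(-487482) = 54826*(-1/487482) = -27413/243741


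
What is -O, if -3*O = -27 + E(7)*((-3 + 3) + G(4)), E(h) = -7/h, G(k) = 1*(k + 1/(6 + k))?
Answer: -311/30 ≈ -10.367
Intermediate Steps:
G(k) = k + 1/(6 + k)
O = 311/30 (O = -(-27 + (-7/7)*((-3 + 3) + (1 + 4² + 6*4)/(6 + 4)))/3 = -(-27 + (-7*⅐)*(0 + (1 + 16 + 24)/10))/3 = -(-27 - (0 + (⅒)*41))/3 = -(-27 - (0 + 41/10))/3 = -(-27 - 1*41/10)/3 = -(-27 - 41/10)/3 = -⅓*(-311/10) = 311/30 ≈ 10.367)
-O = -1*311/30 = -311/30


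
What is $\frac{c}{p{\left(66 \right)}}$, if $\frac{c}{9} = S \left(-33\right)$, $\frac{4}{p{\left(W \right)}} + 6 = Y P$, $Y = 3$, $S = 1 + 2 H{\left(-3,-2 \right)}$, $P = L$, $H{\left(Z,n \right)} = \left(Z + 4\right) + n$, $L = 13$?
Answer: $\frac{9801}{4} \approx 2450.3$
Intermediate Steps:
$H{\left(Z,n \right)} = 4 + Z + n$ ($H{\left(Z,n \right)} = \left(4 + Z\right) + n = 4 + Z + n$)
$P = 13$
$S = -1$ ($S = 1 + 2 \left(4 - 3 - 2\right) = 1 + 2 \left(-1\right) = 1 - 2 = -1$)
$p{\left(W \right)} = \frac{4}{33}$ ($p{\left(W \right)} = \frac{4}{-6 + 3 \cdot 13} = \frac{4}{-6 + 39} = \frac{4}{33}$)
$c = 297$ ($c = 9 \left(\left(-1\right) \left(-33\right)\right) = 9 \cdot 33 = 297$)
$\frac{c}{p{\left(66 \right)}} = \frac{297}{\frac{4}{33}} = 297 \cdot \frac{33}{4} = \frac{9801}{4}$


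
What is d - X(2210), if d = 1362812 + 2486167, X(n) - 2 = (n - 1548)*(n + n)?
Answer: 922937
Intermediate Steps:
X(n) = 2 + 2*n*(-1548 + n) (X(n) = 2 + (n - 1548)*(n + n) = 2 + (-1548 + n)*(2*n) = 2 + 2*n*(-1548 + n))
d = 3848979
d - X(2210) = 3848979 - (2 - 3096*2210 + 2*2210²) = 3848979 - (2 - 6842160 + 2*4884100) = 3848979 - (2 - 6842160 + 9768200) = 3848979 - 1*2926042 = 3848979 - 2926042 = 922937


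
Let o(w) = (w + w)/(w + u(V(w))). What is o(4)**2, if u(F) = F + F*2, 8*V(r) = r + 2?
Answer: 1024/625 ≈ 1.6384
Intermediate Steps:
V(r) = 1/4 + r/8 (V(r) = (r + 2)/8 = (2 + r)/8 = 1/4 + r/8)
u(F) = 3*F (u(F) = F + 2*F = 3*F)
o(w) = 2*w/(3/4 + 11*w/8) (o(w) = (w + w)/(w + 3*(1/4 + w/8)) = (2*w)/(w + (3/4 + 3*w/8)) = (2*w)/(3/4 + 11*w/8) = 2*w/(3/4 + 11*w/8))
o(4)**2 = (16*4/(6 + 11*4))**2 = (16*4/(6 + 44))**2 = (16*4/50)**2 = (16*4*(1/50))**2 = (32/25)**2 = 1024/625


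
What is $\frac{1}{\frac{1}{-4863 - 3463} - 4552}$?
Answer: $- \frac{8326}{37899953} \approx -0.00021968$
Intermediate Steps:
$\frac{1}{\frac{1}{-4863 - 3463} - 4552} = \frac{1}{\frac{1}{-8326} - 4552} = \frac{1}{- \frac{1}{8326} - 4552} = \frac{1}{- \frac{37899953}{8326}} = - \frac{8326}{37899953}$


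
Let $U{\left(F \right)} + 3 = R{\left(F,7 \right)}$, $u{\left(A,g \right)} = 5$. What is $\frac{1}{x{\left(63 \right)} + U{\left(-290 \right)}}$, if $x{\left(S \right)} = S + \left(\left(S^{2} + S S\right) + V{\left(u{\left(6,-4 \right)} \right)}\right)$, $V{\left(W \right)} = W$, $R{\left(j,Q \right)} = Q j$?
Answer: $\frac{1}{5973} \approx 0.00016742$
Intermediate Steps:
$U{\left(F \right)} = -3 + 7 F$
$x{\left(S \right)} = 5 + S + 2 S^{2}$ ($x{\left(S \right)} = S + \left(\left(S^{2} + S S\right) + 5\right) = S + \left(\left(S^{2} + S^{2}\right) + 5\right) = S + \left(2 S^{2} + 5\right) = S + \left(5 + 2 S^{2}\right) = 5 + S + 2 S^{2}$)
$\frac{1}{x{\left(63 \right)} + U{\left(-290 \right)}} = \frac{1}{\left(5 + 63 + 2 \cdot 63^{2}\right) + \left(-3 + 7 \left(-290\right)\right)} = \frac{1}{\left(5 + 63 + 2 \cdot 3969\right) - 2033} = \frac{1}{\left(5 + 63 + 7938\right) - 2033} = \frac{1}{8006 - 2033} = \frac{1}{5973}$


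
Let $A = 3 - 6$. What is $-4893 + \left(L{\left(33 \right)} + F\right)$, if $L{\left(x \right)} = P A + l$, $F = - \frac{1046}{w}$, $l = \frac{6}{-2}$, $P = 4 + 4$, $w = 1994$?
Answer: $- \frac{4905763}{997} \approx -4920.5$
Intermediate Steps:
$P = 8$
$l = -3$ ($l = 6 \left(- \frac{1}{2}\right) = -3$)
$A = -3$ ($A = 3 - 6 = -3$)
$F = - \frac{523}{997}$ ($F = - \frac{1046}{1994} = \left(-1046\right) \frac{1}{1994} = - \frac{523}{997} \approx -0.52457$)
$L{\left(x \right)} = -27$ ($L{\left(x \right)} = 8 \left(-3\right) - 3 = -24 - 3 = -27$)
$-4893 + \left(L{\left(33 \right)} + F\right) = -4893 - \frac{27442}{997} = - \frac{4905763}{997}$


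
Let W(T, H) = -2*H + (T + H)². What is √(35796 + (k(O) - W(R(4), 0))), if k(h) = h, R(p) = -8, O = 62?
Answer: √35794 ≈ 189.19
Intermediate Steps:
W(T, H) = (H + T)² - 2*H (W(T, H) = -2*H + (H + T)² = (H + T)² - 2*H)
√(35796 + (k(O) - W(R(4), 0))) = √(35796 + (62 - ((0 - 8)² - 2*0))) = √(35796 + (62 - ((-8)² + 0))) = √(35796 + (62 - (64 + 0))) = √(35796 + (62 - 1*64)) = √(35796 + (62 - 64)) = √(35796 - 2) = √35794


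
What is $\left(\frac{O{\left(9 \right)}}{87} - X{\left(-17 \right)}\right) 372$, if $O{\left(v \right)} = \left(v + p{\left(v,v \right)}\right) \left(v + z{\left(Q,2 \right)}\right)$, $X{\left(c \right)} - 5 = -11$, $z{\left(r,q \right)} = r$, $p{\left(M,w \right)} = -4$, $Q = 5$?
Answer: $\frac{73408}{29} \approx 2531.3$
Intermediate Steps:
$X{\left(c \right)} = -6$ ($X{\left(c \right)} = 5 - 11 = -6$)
$O{\left(v \right)} = \left(-4 + v\right) \left(5 + v\right)$ ($O{\left(v \right)} = \left(v - 4\right) \left(v + 5\right) = \left(-4 + v\right) \left(5 + v\right)$)
$\left(\frac{O{\left(9 \right)}}{87} - X{\left(-17 \right)}\right) 372 = \left(\frac{-20 + 9 + 9^{2}}{87} - -6\right) 372 = \left(\left(-20 + 9 + 81\right) \frac{1}{87} + 6\right) 372 = \left(70 \cdot \frac{1}{87} + 6\right) 372 = \left(\frac{70}{87} + 6\right) 372 = \frac{592}{87} \cdot 372 = \frac{73408}{29}$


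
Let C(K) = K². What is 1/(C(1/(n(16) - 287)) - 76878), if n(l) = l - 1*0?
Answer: -73441/5645997197 ≈ -1.3008e-5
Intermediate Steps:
n(l) = l (n(l) = l + 0 = l)
1/(C(1/(n(16) - 287)) - 76878) = 1/((1/(16 - 287))² - 76878) = 1/((1/(-271))² - 76878) = 1/((-1/271)² - 76878) = 1/(1/73441 - 76878) = 1/(-5645997197/73441) = -73441/5645997197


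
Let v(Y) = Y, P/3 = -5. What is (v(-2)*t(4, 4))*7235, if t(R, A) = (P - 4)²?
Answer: -5223670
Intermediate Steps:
P = -15 (P = 3*(-5) = -15)
t(R, A) = 361 (t(R, A) = (-15 - 4)² = (-19)² = 361)
(v(-2)*t(4, 4))*7235 = -2*361*7235 = -722*7235 = -5223670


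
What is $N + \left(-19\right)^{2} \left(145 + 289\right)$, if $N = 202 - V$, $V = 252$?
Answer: $156624$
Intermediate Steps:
$N = -50$ ($N = 202 - 252 = -50$)
$N + \left(-19\right)^{2} \left(145 + 289\right) = -50 + \left(-19\right)^{2} \left(145 + 289\right) = -50 + 361 \cdot 434 = -50 + 156674 = 156624$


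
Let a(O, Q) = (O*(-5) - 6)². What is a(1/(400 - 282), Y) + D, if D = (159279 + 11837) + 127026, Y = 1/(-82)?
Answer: 4151837577/13924 ≈ 2.9818e+5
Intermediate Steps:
Y = -1/82 ≈ -0.012195
a(O, Q) = (-6 - 5*O)² (a(O, Q) = (-5*O - 6)² = (-6 - 5*O)²)
D = 298142 (D = 171116 + 127026 = 298142)
a(1/(400 - 282), Y) + D = (6 + 5/(400 - 282))² + 298142 = (6 + 5/118)² + 298142 = (713/118)² + 298142 = 508369/13924 + 298142 = 4151837577/13924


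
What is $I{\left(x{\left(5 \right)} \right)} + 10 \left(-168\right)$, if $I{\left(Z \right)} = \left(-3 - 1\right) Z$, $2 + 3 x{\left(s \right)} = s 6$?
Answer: $- \frac{5152}{3} \approx -1717.3$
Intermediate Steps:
$x{\left(s \right)} = - \frac{2}{3} + 2 s$ ($x{\left(s \right)} = - \frac{2}{3} + \frac{s 6}{3} = - \frac{2}{3} + \frac{6 s}{3} = - \frac{2}{3} + 2 s$)
$I{\left(Z \right)} = - 4 Z$
$I{\left(x{\left(5 \right)} \right)} + 10 \left(-168\right) = - 4 \left(- \frac{2}{3} + 2 \cdot 5\right) + 10 \left(-168\right) = - 4 \left(- \frac{2}{3} + 10\right) - 1680 = \left(-4\right) \frac{28}{3} - 1680 = - \frac{112}{3} - 1680 = - \frac{5152}{3}$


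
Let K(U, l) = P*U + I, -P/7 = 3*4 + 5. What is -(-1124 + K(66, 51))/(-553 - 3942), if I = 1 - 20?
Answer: -8997/4495 ≈ -2.0016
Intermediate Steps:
P = -119 (P = -7*(3*4 + 5) = -7*(12 + 5) = -7*17 = -119)
I = -19
K(U, l) = -19 - 119*U (K(U, l) = -119*U - 19 = -19 - 119*U)
-(-1124 + K(66, 51))/(-553 - 3942) = -(-1124 + (-19 - 119*66))/(-553 - 3942) = -(-1124 + (-19 - 7854))/(-4495) = -(-1124 - 7873)*(-1)/4495 = -(-8997)*(-1)/4495 = -1*8997/4495 = -8997/4495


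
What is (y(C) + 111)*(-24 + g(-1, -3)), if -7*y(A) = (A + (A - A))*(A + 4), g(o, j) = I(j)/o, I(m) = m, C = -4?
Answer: -2331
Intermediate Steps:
g(o, j) = j/o
y(A) = -A*(4 + A)/7 (y(A) = -(A + (A - A))*(A + 4)/7 = -(A + 0)*(4 + A)/7 = -A*(4 + A)/7)
(y(C) + 111)*(-24 + g(-1, -3)) = (-⅐*(-4)*(4 - 4) + 111)*(-24 - 3/(-1)) = (-⅐*(-4)*0 + 111)*(-24 - 3*(-1)) = (0 + 111)*(-24 + 3) = 111*(-21) = -2331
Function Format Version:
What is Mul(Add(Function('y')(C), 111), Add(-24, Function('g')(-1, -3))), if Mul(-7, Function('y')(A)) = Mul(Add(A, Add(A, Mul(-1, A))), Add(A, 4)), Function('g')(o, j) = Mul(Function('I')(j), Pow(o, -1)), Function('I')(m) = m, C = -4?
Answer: -2331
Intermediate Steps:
Function('g')(o, j) = Mul(j, Pow(o, -1))
Function('y')(A) = Mul(Rational(-1, 7), A, Add(4, A)) (Function('y')(A) = Mul(Rational(-1, 7), Mul(Add(A, Add(A, Mul(-1, A))), Add(A, 4))) = Mul(Rational(-1, 7), Mul(Add(A, 0), Add(4, A))) = Mul(Rational(-1, 7), Mul(A, Add(4, A))) = Mul(Rational(-1, 7), A, Add(4, A)))
Mul(Add(Function('y')(C), 111), Add(-24, Function('g')(-1, -3))) = Mul(Add(Mul(Rational(-1, 7), -4, Add(4, -4)), 111), Add(-24, Mul(-3, Pow(-1, -1)))) = Mul(Add(Mul(Rational(-1, 7), -4, 0), 111), Add(-24, Mul(-3, -1))) = Mul(Add(0, 111), Add(-24, 3)) = Mul(111, -21) = -2331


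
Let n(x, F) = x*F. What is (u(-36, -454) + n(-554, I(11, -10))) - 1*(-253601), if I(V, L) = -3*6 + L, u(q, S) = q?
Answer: 269077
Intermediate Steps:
I(V, L) = -18 + L
n(x, F) = F*x
(u(-36, -454) + n(-554, I(11, -10))) - 1*(-253601) = (-36 + (-18 - 10)*(-554)) - 1*(-253601) = (-36 - 28*(-554)) + 253601 = (-36 + 15512) + 253601 = 15476 + 253601 = 269077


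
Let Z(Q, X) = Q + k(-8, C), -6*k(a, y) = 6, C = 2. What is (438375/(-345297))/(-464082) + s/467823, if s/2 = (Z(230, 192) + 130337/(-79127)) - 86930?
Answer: -244303038200800065593/659099966722095551826 ≈ -0.37066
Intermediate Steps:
k(a, y) = -1 (k(a, y) = -1/6*6 = -1)
Z(Q, X) = -1 + Q (Z(Q, X) = Q - 1 = -1 + Q)
s = -13721040728/79127 (s = 2*(((-1 + 230) + 130337/(-79127)) - 86930) = 2*((229 + 130337*(-1/79127)) - 86930) = 2*((229 - 130337/79127) - 86930) = 2*(17989746/79127 - 86930) = 2*(-6860520364/79127) = -13721040728/79127 ≈ -1.7341e+5)
(438375/(-345297))/(-464082) + s/467823 = (438375/(-345297))/(-464082) - 13721040728/79127/467823 = (438375*(-1/345297))*(-1/464082) - 13721040728/79127*1/467823 = -146125/115099*(-1/464082) - 13721040728/37017430521 = 146125/53415374118 - 13721040728/37017430521 = -244303038200800065593/659099966722095551826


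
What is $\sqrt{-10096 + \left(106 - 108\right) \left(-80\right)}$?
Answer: $12 i \sqrt{69} \approx 99.679 i$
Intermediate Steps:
$\sqrt{-10096 + \left(106 - 108\right) \left(-80\right)} = \sqrt{-10096 - -160} = \sqrt{-10096 + 160} = \sqrt{-9936} = 12 i \sqrt{69}$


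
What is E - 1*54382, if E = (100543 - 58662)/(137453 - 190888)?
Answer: -2905944051/53435 ≈ -54383.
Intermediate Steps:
E = -41881/53435 (E = 41881/(-53435) = 41881*(-1/53435) = -41881/53435 ≈ -0.78377)
E - 1*54382 = -41881/53435 - 1*54382 = -41881/53435 - 54382 = -2905944051/53435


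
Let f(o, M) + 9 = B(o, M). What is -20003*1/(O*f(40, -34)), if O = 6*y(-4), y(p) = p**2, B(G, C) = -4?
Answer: 20003/1248 ≈ 16.028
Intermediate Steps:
f(o, M) = -13 (f(o, M) = -9 - 4 = -13)
O = 96 (O = 6*(-4)**2 = 6*16 = 96)
-20003*1/(O*f(40, -34)) = -20003/(96*(-13)) = -20003/(-1248) = -20003*(-1/1248) = 20003/1248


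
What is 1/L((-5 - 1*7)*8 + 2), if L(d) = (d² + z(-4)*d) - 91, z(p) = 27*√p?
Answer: 2915/34080267 + 564*I/11360089 ≈ 8.5533e-5 + 4.9648e-5*I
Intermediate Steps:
L(d) = -91 + d² + 54*I*d (L(d) = (d² + (27*√(-4))*d) - 91 = (d² + (27*(2*I))*d) - 91 = (d² + (54*I)*d) - 91 = (d² + 54*I*d) - 91 = -91 + d² + 54*I*d)
1/L((-5 - 1*7)*8 + 2) = 1/(-91 + ((-5 - 1*7)*8 + 2)² + 54*I*((-5 - 1*7)*8 + 2)) = 1/(-91 + ((-5 - 7)*8 + 2)² + 54*I*((-5 - 7)*8 + 2)) = 1/(-91 + (-12*8 + 2)² + 54*I*(-12*8 + 2)) = 1/(-91 + (-96 + 2)² + 54*I*(-96 + 2)) = 1/(-91 + (-94)² + 54*I*(-94)) = 1/(-91 + 8836 - 5076*I) = 1/(8745 - 5076*I) = (8745 + 5076*I)/102240801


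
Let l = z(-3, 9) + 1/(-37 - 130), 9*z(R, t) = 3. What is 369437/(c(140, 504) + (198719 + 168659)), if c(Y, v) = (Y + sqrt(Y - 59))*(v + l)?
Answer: 185087937/221703910 ≈ 0.83484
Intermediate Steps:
z(R, t) = 1/3 (z(R, t) = (1/9)*3 = 1/3)
l = 164/501 (l = 1/3 + 1/(-37 - 130) = 1/3 + 1/(-167) = 1/3 - 1/167 = 164/501 ≈ 0.32735)
c(Y, v) = (164/501 + v)*(Y + sqrt(-59 + Y)) (c(Y, v) = (Y + sqrt(Y - 59))*(v + 164/501) = (Y + sqrt(-59 + Y))*(164/501 + v) = (164/501 + v)*(Y + sqrt(-59 + Y)))
369437/(c(140, 504) + (198719 + 168659)) = 369437/(((164/501)*140 + 164*sqrt(-59 + 140)/501 + 140*504 + 504*sqrt(-59 + 140)) + (198719 + 168659)) = 369437/((22960/501 + 164*sqrt(81)/501 + 70560 + 504*sqrt(81)) + 367378) = 369437/((22960/501 + (164/501)*9 + 70560 + 504*9) + 367378) = 369437/((22960/501 + 492/167 + 70560 + 4536) + 367378) = 369437/(37647532/501 + 367378) = 369437/(221703910/501) = 369437*(501/221703910) = 185087937/221703910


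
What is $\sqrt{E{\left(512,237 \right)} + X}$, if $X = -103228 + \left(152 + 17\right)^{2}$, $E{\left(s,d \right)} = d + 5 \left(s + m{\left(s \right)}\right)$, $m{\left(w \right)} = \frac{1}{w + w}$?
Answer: $\frac{5 i \sqrt{2943795}}{32} \approx 268.09 i$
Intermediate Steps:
$m{\left(w \right)} = \frac{1}{2 w}$
$E{\left(s,d \right)} = d + 5 s + \frac{5}{2 s}$ ($E{\left(s,d \right)} = d + 5 \left(s + \frac{1}{2 s}\right) = d + \left(5 s + \frac{5}{2 s}\right) = d + 5 s + \frac{5}{2 s}$)
$X = -74667$ ($X = -103228 + 169^{2} = -103228 + 28561 = -74667$)
$\sqrt{E{\left(512,237 \right)} + X} = \sqrt{\left(237 + 5 \cdot 512 + \frac{5}{2 \cdot 512}\right) - 74667} = \sqrt{\left(237 + 2560 + \frac{5}{2} \cdot \frac{1}{512}\right) - 74667} = \sqrt{\left(237 + 2560 + \frac{5}{1024}\right) - 74667} = \sqrt{\frac{2864133}{1024} - 74667} = \sqrt{- \frac{73594875}{1024}} = \frac{5 i \sqrt{2943795}}{32}$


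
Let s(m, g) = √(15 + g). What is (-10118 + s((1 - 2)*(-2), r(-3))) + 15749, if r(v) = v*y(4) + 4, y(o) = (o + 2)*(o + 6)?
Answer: 5631 + I*√161 ≈ 5631.0 + 12.689*I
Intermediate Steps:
y(o) = (2 + o)*(6 + o)
r(v) = 4 + 60*v (r(v) = v*(12 + 4² + 8*4) + 4 = v*(12 + 16 + 32) + 4 = v*60 + 4 = 60*v + 4 = 4 + 60*v)
(-10118 + s((1 - 2)*(-2), r(-3))) + 15749 = (-10118 + √(15 + (4 + 60*(-3)))) + 15749 = (-10118 + √(15 + (4 - 180))) + 15749 = (-10118 + √(15 - 176)) + 15749 = (-10118 + √(-161)) + 15749 = (-10118 + I*√161) + 15749 = 5631 + I*√161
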